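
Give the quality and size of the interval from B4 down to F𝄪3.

d11

Descending from B4 to F##3 is the same interval as ascending F##3 to B4.
F to B spans four letter names (F-G-A-B), plus an octave: an eleventh.
F##3 to B4 spans 16 semitones — one semitone narrower than the perfect eleventh (17) — giving a diminished eleventh.
(Equivalently, a compound diminished fourth: a diminished fourth plus an octave.)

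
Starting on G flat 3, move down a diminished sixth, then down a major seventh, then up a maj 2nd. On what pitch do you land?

A diminished sixth down from Gb3 is B2.
Down a major seventh from B2: C2 (11 semitones down).
A major second up from C2 is D2.

D 2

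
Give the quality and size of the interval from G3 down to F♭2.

augmented ninth

Descending from G3 to Fb2 is the same interval as ascending Fb2 to G3.
F to G spans two letter names (F-G), plus an octave: a ninth.
A major ninth would be 14 semitones; Fb2 to G3 is 15, one semitone wider, so the interval is augmented.
(Equivalently, a compound augmented second: an augmented second plus an octave.)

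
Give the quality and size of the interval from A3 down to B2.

Descending from A3 to B2 is the same interval as ascending B2 to A3.
B to A spans seven letter names (B-C-D-E-F-G-A) — that makes it a seventh of some quality.
At 10 semitones, B2→A3 falls one short of a major seventh: minor.

minor 7th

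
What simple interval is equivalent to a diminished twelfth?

diminished 5th

Subtracting seven from the interval number removes an octave: 12 − 7 = 5.
Quality carries through unchanged, so the simple form is a diminished fifth.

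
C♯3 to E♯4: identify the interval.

C to E spans three letter names (C-D-E), plus an octave, so the interval is some kind of tenth.
C#3 to E#4 is 16 semitones, matching the major tenth exactly, so the quality is major.
(Equivalently, a compound major third: a major third plus an octave.)

major 10th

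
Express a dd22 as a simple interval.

Subtracting seven from the interval number removes an octave: 22 − 14 = 8.
That makes a doubly diminished twenty-second a compound doubly diminished octave — 2 octaves plus a doubly diminished octave.

doubly diminished octave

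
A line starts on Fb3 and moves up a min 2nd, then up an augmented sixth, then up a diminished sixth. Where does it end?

Cbb5

A minor second up from Fb3 is Gbb3.
Gbb3 up an augmented sixth → Eb4 (10 semitones).
Eb4 up a diminished sixth → Cbb5 (7 semitones).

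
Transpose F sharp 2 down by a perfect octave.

F sharp 1

The letter stays F (same as the start), shifted an octave down.
Moving 12 semitones down from F#2 (the size of a perfect octave) reaches F#1.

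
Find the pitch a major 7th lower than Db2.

Counting seven letter names down from D lands on E.
Moving 11 semitones down from Db2 (the size of a major seventh) reaches Ebb1.

Ebb1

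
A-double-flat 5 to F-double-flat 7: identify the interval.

A to F spans six letter names (A-B-C-D-E-F), plus an octave: a thirteenth.
Abb5 to Fbb7 is 20 semitones, a half step short of the major thirteenth (21), so this is minor.
(Equivalently, a compound minor sixth: a minor sixth plus an octave.)

m13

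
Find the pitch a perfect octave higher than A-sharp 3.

A-sharp 4

For an octave the letter name doesn't change: still A, an octave up.
A perfect octave is 12 semitones; 12 semitones up from A#3 gives A#4.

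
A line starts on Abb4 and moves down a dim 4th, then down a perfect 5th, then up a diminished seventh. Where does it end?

Gbb4

Abb4 down a diminished fourth → Eb4 (4 semitones).
Down a perfect fifth from Eb4: Ab3 (7 semitones down).
Up a diminished seventh from Ab3: Gbb4 (9 semitones up).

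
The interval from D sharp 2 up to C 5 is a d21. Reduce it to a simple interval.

diminished seventh

Each octave removed subtracts seven from the number: 21 − 14 = 7.
So a diminished twenty-first is 2 octaves plus a diminished seventh. The quality is unchanged.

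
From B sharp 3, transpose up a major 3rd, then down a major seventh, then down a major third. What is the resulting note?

C sharp 3

A major third up from B#3 is D##4.
D##4 down a major seventh → E#3 (11 semitones).
E#3 down a major third → C#3 (4 semitones).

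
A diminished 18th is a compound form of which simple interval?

diminished fourth

Take out 2 octaves (14 from the number): 18 − 14 = 4.
Quality carries through unchanged, so the simple form is a diminished fourth.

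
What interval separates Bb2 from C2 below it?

Descending from Bb2 to C2 is the same interval as ascending C2 to Bb2.
C to B spans seven letter names (C-D-E-F-G-A-B) — that makes it a seventh of some quality.
At 10 semitones, C2→Bb2 falls one short of a major seventh: minor.

minor seventh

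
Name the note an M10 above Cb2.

Three letters up from C (plus an octave) reaches E.
Moving 16 semitones up from Cb2 (the size of a major tenth) reaches Eb3.

Eb3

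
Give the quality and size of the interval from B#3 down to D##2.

minor 13th

Descending from B#3 to D##2 is the same interval as ascending D##2 to B#3.
D to B spans six letter names (D-E-F-G-A-B), plus an octave: a thirteenth.
A major thirteenth would be 21 semitones, but D##2 to B#3 is 20 — one semitone narrower, making it a minor thirteenth.
(Equivalently, a compound minor sixth: a minor sixth plus an octave.)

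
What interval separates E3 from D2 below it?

Descending from E3 to D2 is the same interval as ascending D2 to E3.
D to E spans two letter names (D-E), plus an octave — that makes it a ninth of some quality.
D2 to E3 is 14 semitones, matching the major ninth exactly, so the quality is major.
(Equivalently, a compound major second: a major second plus an octave.)

major ninth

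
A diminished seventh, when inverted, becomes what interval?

The rule of nine gives the new number: 9 − 7 = 2, so a seventh becomes a second.
And diminished becomes augmented under inversion, so we get an augmented second.

augmented 2nd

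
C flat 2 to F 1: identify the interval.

diminished fifth

Descending from Cb2 to F1 is the same interval as ascending F1 to Cb2.
F to C spans five letter names (F-G-A-B-C): a fifth.
F1 to Cb2 spans 6 semitones — one semitone narrower than the perfect fifth (7) — giving a diminished fifth.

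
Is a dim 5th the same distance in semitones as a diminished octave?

6 semitones (diminished fifth) vs 11 semitones (diminished octave): not equal.

No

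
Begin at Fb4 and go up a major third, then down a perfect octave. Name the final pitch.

Ab3

Fb4 up a major third → Ab4 (4 semitones).
Ab4 down a perfect octave → Ab3 (12 semitones).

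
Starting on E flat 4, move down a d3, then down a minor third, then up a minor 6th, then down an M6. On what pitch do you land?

A 3

Eb4 down a diminished third → C#4 (2 semitones).
Down a minor third from C#4: A#3 (3 semitones down).
A minor sixth up from A#3 is F#4.
A major sixth down from F#4 is A3.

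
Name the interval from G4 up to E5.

G to E spans six letter names (G-A-B-C-D-E) — that makes it a sixth of some quality.
G4 to E5 is 9 semitones, matching the major sixth exactly, so the quality is major.

major sixth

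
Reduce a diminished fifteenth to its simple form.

d8

Take out an octave (7 from the number): 15 − 7 = 8.
So a diminished fifteenth is an octave plus a diminished octave. The quality is unchanged.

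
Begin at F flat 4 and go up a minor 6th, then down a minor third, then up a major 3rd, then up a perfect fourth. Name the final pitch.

Up a minor sixth from Fb4: Dbb5 (8 semitones up).
Dbb5 down a minor third → Bbb4 (3 semitones).
Bbb4 up a major third → Db5 (4 semitones).
A perfect fourth up from Db5 is Gb5.

G flat 5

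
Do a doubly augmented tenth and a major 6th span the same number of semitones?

A doubly augmented tenth spans 18 semitones; a major sixth spans 9 semitones. They differ by 9.

No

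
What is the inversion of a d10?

First reduce the compound diminished tenth to its simple form, a diminished third.
Interval numbers invert to sum to nine: 3 + 6 = 9, so a third inverts to a sixth.
And diminished becomes augmented under inversion, so we get an augmented sixth.

augmented sixth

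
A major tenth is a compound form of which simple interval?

major 3rd

Take out an octave (7 from the number): 10 − 7 = 3.
So a major tenth is an octave plus a major third. The quality is unchanged.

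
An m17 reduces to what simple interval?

Subtracting seven from the interval number removes an octave: 17 − 14 = 3.
So a minor seventeenth is 2 octaves plus a minor third. The quality is unchanged.

minor third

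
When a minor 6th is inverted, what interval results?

The rule of nine gives the new number: 9 − 6 = 3, so a sixth becomes a third.
The quality also flips — minor becomes major — giving a major third.

M3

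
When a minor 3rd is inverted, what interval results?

major 6th

Interval numbers invert to sum to nine: 3 + 6 = 9, so a third inverts to a sixth.
The quality also flips — minor becomes major — giving a major sixth.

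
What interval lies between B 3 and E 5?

B to E spans four letter names (B-C-D-E), plus an octave — that makes it an eleventh of some quality.
B3 to E5 is 17 semitones, matching the perfect eleventh exactly, so the quality is perfect.
(Equivalently, a compound perfect fourth: a perfect fourth plus an octave.)

P11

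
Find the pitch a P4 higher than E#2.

A#2

The fourth takes the letter from E up to A.
A perfect fourth spans 5 semitones, so from E#2 the target pitch is A#2.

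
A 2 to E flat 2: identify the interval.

augmented fourth

Descending from A2 to Eb2 is the same interval as ascending Eb2 to A2.
E to A spans four letter names (E-F-G-A): a fourth.
A perfect fourth would be 5 semitones; Eb2 to A2 is 6, one semitone wider, so the interval is augmented.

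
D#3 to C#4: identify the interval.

m7

D to C spans seven letter names (D-E-F-G-A-B-C), so the interval is some kind of seventh.
A major seventh would be 11 semitones, but D#3 to C#4 is 10 — one semitone narrower, making it a minor seventh.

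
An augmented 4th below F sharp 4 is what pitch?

C 4

Four letter names down from F: C.
Moving 6 semitones down from F#4 (the size of an augmented fourth) reaches C4.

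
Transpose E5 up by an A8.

An octave keeps the letter name E, an octave up from E.
An augmented octave is 13 semitones; 13 semitones up from E5 gives E#6.

E#6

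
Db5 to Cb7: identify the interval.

m14

D to C spans seven letter names (D-E-F-G-A-B-C), plus an octave: a fourteenth.
A major fourteenth would be 23 semitones, but Db5 to Cb7 is 22 — one semitone narrower, making it a minor fourteenth.
(Equivalently, a compound minor seventh: a minor seventh plus an octave.)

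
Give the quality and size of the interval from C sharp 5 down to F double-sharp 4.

d5

Descending from C#5 to F##4 is the same interval as ascending F##4 to C#5.
F to C spans five letter names (F-G-A-B-C), so the interval is some kind of fifth.
A perfect fifth would be 7 semitones; F##4 to C#5 is 6, one semitone narrower, so the interval is diminished.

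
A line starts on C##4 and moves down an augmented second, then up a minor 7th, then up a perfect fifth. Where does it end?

C##4 down an augmented second → B3 (3 semitones).
A minor seventh up from B3 is A4.
A4 up a perfect fifth → E5 (7 semitones).

E5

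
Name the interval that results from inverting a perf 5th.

The rule of nine gives the new number: 9 − 5 = 4, so a fifth becomes a fourth.
Quality inverts too: perfect stays perfect. That makes the inversion a perfect fourth.

perfect fourth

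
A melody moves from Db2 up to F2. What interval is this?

major 3rd

D to F spans three letter names (D-E-F) — that makes it a third of some quality.
Db2 to F2 is 4 semitones, matching the major third exactly, so the quality is major.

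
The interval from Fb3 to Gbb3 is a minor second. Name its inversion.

major 7th

Inverted interval numbers add to nine, so a second pairs with a seventh (2 + 7 = 9).
And minor becomes major under inversion, so we get a major seventh.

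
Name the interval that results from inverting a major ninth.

minor 7th

First reduce the compound major ninth to its simple form, a major second.
The rule of nine gives the new number: 9 − 2 = 7, so a second becomes a seventh.
The quality also flips — major becomes minor — giving a minor seventh.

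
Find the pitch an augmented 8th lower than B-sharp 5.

The letter stays B (same as the start), shifted an octave down.
Moving 13 semitones down from B#5 (the size of an augmented octave) reaches B4.

B 4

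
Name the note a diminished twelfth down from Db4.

G2

The twelfth's letter: D down five letter names plus an octave → G.
Moving 18 semitones down from Db4 (the size of a diminished twelfth) reaches G2.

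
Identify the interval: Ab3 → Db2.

Descending from Ab3 to Db2 is the same interval as ascending Db2 to Ab3.
D to A spans five letter names (D-E-F-G-A), plus an octave, so the interval is some kind of twelfth.
Db2 to Ab3 is 19 semitones, matching the perfect twelfth exactly, so the quality is perfect.
(Equivalently, a compound perfect fifth: a perfect fifth plus an octave.)

perfect twelfth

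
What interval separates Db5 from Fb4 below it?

M6

Descending from Db5 to Fb4 is the same interval as ascending Fb4 to Db5.
F to D spans six letter names (F-G-A-B-C-D): a sixth.
The major sixth spans 9 semitones, and Fb4 to Db5 is exactly 9 semitones — so this is a major sixth.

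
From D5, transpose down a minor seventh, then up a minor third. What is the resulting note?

D5 down a minor seventh → E4 (10 semitones).
Up a minor third from E4: G4 (3 semitones up).

G4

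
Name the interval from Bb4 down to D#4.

diminished sixth

Descending from Bb4 to D#4 is the same interval as ascending D#4 to Bb4.
D to B spans six letter names (D-E-F-G-A-B) — that makes it a sixth of some quality.
D#4 to Bb4 spans 7 semitones — two semitones narrower than the major sixth (9) — giving a diminished sixth.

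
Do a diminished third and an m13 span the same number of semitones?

2 semitones (diminished third) vs 20 semitones (minor thirteenth): not equal.

No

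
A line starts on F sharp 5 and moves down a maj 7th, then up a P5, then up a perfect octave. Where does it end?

D 6

A major seventh down from F#5 is G4.
G4 up a perfect fifth → D5 (7 semitones).
Up a perfect octave from D5: D6 (12 semitones up).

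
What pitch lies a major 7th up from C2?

Seven letter names up from C: B.
A major seventh spans 11 semitones, so from C2 the target pitch is B2.

B2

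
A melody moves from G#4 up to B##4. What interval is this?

G to B spans three letter names (G-A-B), so the interval is some kind of third.
G#4 to B##4 spans 5 semitones — one semitone wider than the major third (4) — giving an augmented third.

A3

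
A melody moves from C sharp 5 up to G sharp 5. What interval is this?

P5

C to G spans five letter names (C-D-E-F-G) — that makes it a fifth of some quality.
The perfect fifth spans 7 semitones, and C#5 to G#5 is exactly 7 semitones — so this is a perfect fifth.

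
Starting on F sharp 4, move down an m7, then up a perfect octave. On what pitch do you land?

A minor seventh down from F#4 is G#3.
G#3 up a perfect octave → G#4 (12 semitones).

G sharp 4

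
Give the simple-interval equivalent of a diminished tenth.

diminished third

Each octave removed subtracts seven from the number: 10 − 7 = 3.
That makes a diminished tenth a compound diminished third — an octave plus a diminished third.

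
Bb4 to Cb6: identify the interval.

minor ninth

B to C spans two letter names (B-C), plus an octave, so the interval is some kind of ninth.
At 13 semitones, Bb4→Cb6 falls one short of a major ninth: minor.
(Equivalently, a compound minor second: a minor second plus an octave.)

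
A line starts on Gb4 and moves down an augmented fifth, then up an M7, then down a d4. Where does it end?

An augmented fifth down from Gb4 is Cbb4.
A major seventh up from Cbb4 is Bbb4.
Down a diminished fourth from Bbb4: F4 (4 semitones down).

F4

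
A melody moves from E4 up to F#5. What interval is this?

E to F spans two letter names (E-F), plus an octave: a ninth.
E4 to F#5 is 14 semitones, matching the major ninth exactly, so the quality is major.
(Equivalently, a compound major second: a major second plus an octave.)

major ninth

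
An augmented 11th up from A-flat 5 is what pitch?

D 7

The eleventh's letter: A up four letter names plus an octave → D.
An augmented eleventh spans 18 semitones, so from Ab5 the target pitch is D7.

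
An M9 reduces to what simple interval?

Take out an octave (7 from the number): 9 − 7 = 2.
That makes a major ninth a compound major second — an octave plus a major second.

M2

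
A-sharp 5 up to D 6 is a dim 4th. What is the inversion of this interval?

A5

Interval numbers invert to sum to nine: 4 + 5 = 9, so a fourth inverts to a fifth.
Quality inverts too: diminished becomes augmented. That makes the inversion an augmented fifth.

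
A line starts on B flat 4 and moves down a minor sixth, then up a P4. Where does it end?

Bb4 down a minor sixth → D4 (8 semitones).
A perfect fourth up from D4 is G4.

G 4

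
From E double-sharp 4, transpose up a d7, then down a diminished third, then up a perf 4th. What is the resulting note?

A diminished seventh up from E##4 is D#5.
Down a diminished third from D#5: B##4 (2 semitones down).
A perfect fourth up from B##4 is E##5.

E double-sharp 5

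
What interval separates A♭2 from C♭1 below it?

M13

Descending from Ab2 to Cb1 is the same interval as ascending Cb1 to Ab2.
C to A spans six letter names (C-D-E-F-G-A), plus an octave: a thirteenth.
Counting semitones, Cb1→Ab2 is 21, which is the major thirteenth.
(Equivalently, a compound major sixth: a major sixth plus an octave.)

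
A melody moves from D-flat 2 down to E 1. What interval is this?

Descending from Db2 to E1 is the same interval as ascending E1 to Db2.
E to D spans seven letter names (E-F-G-A-B-C-D) — that makes it a seventh of some quality.
E1 to Db2 spans 9 semitones — two semitones narrower than the major seventh (11) — giving a diminished seventh.

d7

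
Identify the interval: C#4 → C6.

C to C is the same letter name, plus 2 octaves: a fifteenth.
C#4 to C6 spans 23 semitones — one semitone narrower than the perfect fifteenth (24) — giving a diminished fifteenth.
(Equivalently, a compound diminished octave: a diminished octave plus an octave.)

d15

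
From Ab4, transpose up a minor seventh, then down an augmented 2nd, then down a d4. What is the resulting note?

A minor seventh up from Ab4 is Gb5.
Down an augmented second from Gb5: Fbb5 (3 semitones down).
Down a diminished fourth from Fbb5: Cb5 (4 semitones down).

Cb5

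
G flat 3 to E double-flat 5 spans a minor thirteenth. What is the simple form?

minor sixth

Each octave removed subtracts seven from the number: 13 − 7 = 6.
So a minor thirteenth is an octave plus a minor sixth. The quality is unchanged.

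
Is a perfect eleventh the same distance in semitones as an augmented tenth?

Both span 17 semitones: a perfect eleventh and an augmented tenth are the same chromatic distance.

Yes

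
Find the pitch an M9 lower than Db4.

Cb3

Two letters down from D (plus an octave) reaches C.
A major ninth is 14 semitones; 14 semitones down from Db4 gives Cb3.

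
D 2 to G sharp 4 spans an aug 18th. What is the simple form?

Take out 2 octaves (14 from the number): 18 − 14 = 4.
Quality carries through unchanged, so the simple form is an augmented fourth.

augmented 4th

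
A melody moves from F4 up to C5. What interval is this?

F to C spans five letter names (F-G-A-B-C) — that makes it a fifth of some quality.
Counting semitones, F4→C5 is 7, which is the perfect fifth.

perfect fifth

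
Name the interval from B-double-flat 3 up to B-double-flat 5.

B to B is the same letter name, plus 2 octaves, so the interval is some kind of fifteenth.
Bbb3 to Bbb5 is 24 semitones, matching the perfect fifteenth exactly, so the quality is perfect.
(Equivalently, a compound perfect octave: a perfect octave plus an octave.)

perfect 15th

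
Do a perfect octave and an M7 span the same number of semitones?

No

A perfect octave spans 12 semitones; a major seventh spans 11 semitones. They differ by 1.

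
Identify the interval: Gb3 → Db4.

P5

G to D spans five letter names (G-A-B-C-D) — that makes it a fifth of some quality.
The perfect fifth spans 7 semitones, and Gb3 to Db4 is exactly 7 semitones — so this is a perfect fifth.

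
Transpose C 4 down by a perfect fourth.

Four letter names down from C: G.
Moving 5 semitones down from C4 (the size of a perfect fourth) reaches G3.

G 3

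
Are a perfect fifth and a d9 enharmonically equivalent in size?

A perfect fifth is 7 semitones but a diminished ninth is 12 semitones — different sizes.

No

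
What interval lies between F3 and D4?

F to D spans six letter names (F-G-A-B-C-D) — that makes it a sixth of some quality.
The major sixth spans 9 semitones, and F3 to D4 is exactly 9 semitones — so this is a major sixth.

major sixth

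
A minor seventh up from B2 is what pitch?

The seventh takes the letter from B up to A.
Moving 10 semitones up from B2 (the size of a minor seventh) reaches A3.

A3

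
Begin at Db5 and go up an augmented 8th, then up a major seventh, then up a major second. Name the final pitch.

D#7

An augmented octave up from Db5 is D6.
D6 up a major seventh → C#7 (11 semitones).
A major second up from C#7 is D#7.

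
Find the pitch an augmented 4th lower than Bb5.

Fb5

Counting four letter names down from B lands on F.
An augmented fourth spans 6 semitones, so from Bb5 the target pitch is Fb5.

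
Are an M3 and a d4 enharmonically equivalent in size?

Yes

A major third spans 4 semitones, and a diminished fourth also spans 4 semitones — they're enharmonic.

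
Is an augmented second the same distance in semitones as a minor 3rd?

Yes

Both span 3 semitones: an augmented second and a minor third are the same chromatic distance.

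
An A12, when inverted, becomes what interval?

diminished fourth

First reduce the compound augmented twelfth to its simple form, an augmented fifth.
The rule of nine gives the new number: 9 − 5 = 4, so a fifth becomes a fourth.
Quality inverts too: augmented becomes diminished. That makes the inversion a diminished fourth.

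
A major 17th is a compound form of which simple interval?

Take out 2 octaves (14 from the number): 17 − 14 = 3.
So a major seventeenth is 2 octaves plus a major third. The quality is unchanged.

major 3rd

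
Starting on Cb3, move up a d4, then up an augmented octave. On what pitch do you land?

Cb3 up a diminished fourth → Fbb3 (4 semitones).
An augmented octave up from Fbb3 is Fb4.

Fb4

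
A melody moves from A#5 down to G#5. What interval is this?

major 2nd

Descending from A#5 to G#5 is the same interval as ascending G#5 to A#5.
G to A spans two letter names (G-A): a second.
G#5 to A#5 is 2 semitones, matching the major second exactly, so the quality is major.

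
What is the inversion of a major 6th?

Inverted interval numbers add to nine, so a sixth pairs with a third (6 + 3 = 9).
And major becomes minor under inversion, so we get a minor third.

minor third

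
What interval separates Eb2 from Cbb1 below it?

Descending from Eb2 to Cbb1 is the same interval as ascending Cbb1 to Eb2.
C to E spans three letter names (C-D-E), plus an octave: a tenth.
Cbb1 to Eb2 spans 17 semitones — one semitone wider than the major tenth (16) — giving an augmented tenth.
(Equivalently, a compound augmented third: an augmented third plus an octave.)

augmented 10th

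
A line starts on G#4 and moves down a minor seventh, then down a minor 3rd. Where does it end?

F##3

A minor seventh down from G#4 is A#3.
A minor third down from A#3 is F##3.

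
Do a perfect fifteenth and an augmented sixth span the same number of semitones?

24 semitones (perfect fifteenth) vs 10 semitones (augmented sixth): not equal.

No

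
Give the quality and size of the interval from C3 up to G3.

C to G spans five letter names (C-D-E-F-G), so the interval is some kind of fifth.
Counting semitones, C3→G3 is 7, which is the perfect fifth.

perfect 5th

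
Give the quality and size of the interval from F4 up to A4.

major third

F to A spans three letter names (F-G-A), so the interval is some kind of third.
The major third spans 4 semitones, and F4 to A4 is exactly 4 semitones — so this is a major third.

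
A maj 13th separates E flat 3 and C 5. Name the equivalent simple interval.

Subtracting seven from the interval number removes an octave: 13 − 7 = 6.
Quality carries through unchanged, so the simple form is a major sixth.

M6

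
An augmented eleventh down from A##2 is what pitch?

E#1

Four letters down from A (plus an octave) reaches E.
An augmented eleventh spans 18 semitones, so from A##2 the target pitch is E#1.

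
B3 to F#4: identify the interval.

perfect fifth

B to F spans five letter names (B-C-D-E-F), so the interval is some kind of fifth.
B3 to F#4 is 7 semitones, matching the perfect fifth exactly, so the quality is perfect.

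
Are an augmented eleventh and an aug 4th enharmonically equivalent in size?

No

18 semitones (augmented eleventh) vs 6 semitones (augmented fourth): not equal.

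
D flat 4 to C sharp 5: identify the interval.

D to C spans seven letter names (D-E-F-G-A-B-C): a seventh.
The major seventh is 11 semitones; here we have 12, one semitone wider: augmented.

augmented seventh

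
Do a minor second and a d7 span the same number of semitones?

No

A minor second is 1 semitone but a diminished seventh is 9 semitones — different sizes.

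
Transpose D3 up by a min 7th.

Counting seven letter names up from D lands on C.
Moving 10 semitones up from D3 (the size of a minor seventh) reaches C4.

C4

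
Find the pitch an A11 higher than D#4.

G##5

Counting four letter names plus an octave up from D lands on G.
Moving 18 semitones up from D#4 (the size of an augmented eleventh) reaches G##5.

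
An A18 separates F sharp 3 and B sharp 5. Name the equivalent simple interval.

augmented fourth

Each octave removed subtracts seven from the number: 18 − 14 = 4.
So an augmented eighteenth is 2 octaves plus an augmented fourth. The quality is unchanged.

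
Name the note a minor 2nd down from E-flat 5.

D 5

Counting two letter names down from E lands on D.
A minor second is 1 semitone; 1 semitone down from Eb5 gives D5.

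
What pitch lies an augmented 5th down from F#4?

Counting five letter names down from F lands on B.
An augmented fifth is 8 semitones; 8 semitones down from F#4 gives Bb3.

Bb3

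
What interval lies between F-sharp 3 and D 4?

minor 6th

F to D spans six letter names (F-G-A-B-C-D), so the interval is some kind of sixth.
At 8 semitones, F#3→D4 falls one short of a major sixth: minor.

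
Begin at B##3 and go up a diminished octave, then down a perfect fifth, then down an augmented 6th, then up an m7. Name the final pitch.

F4

B##3 up a diminished octave → B#4 (11 semitones).
B#4 down a perfect fifth → E#4 (7 semitones).
Down an augmented sixth from E#4: G3 (10 semitones down).
A minor seventh up from G3 is F4.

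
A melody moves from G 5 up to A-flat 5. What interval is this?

G to A spans two letter names (G-A), so the interval is some kind of second.
G5 to Ab5 is 1 semitone, a half step short of the major second (2), so this is minor.

m2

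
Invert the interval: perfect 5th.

perfect 4th

The rule of nine gives the new number: 9 − 5 = 4, so a fifth becomes a fourth.
Quality inverts too: perfect stays perfect. That makes the inversion a perfect fourth.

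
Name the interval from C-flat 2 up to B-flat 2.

major seventh

C to B spans seven letter names (C-D-E-F-G-A-B): a seventh.
The major seventh spans 11 semitones, and Cb2 to Bb2 is exactly 11 semitones — so this is a major seventh.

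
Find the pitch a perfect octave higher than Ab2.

Ab3

An octave keeps the letter name A, an octave up from A.
A perfect octave is 12 semitones; 12 semitones up from Ab2 gives Ab3.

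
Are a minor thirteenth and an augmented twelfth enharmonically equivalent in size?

Yes

A minor thirteenth spans 20 semitones, and an augmented twelfth also spans 20 semitones — they're enharmonic.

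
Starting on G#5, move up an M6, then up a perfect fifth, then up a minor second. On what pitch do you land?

C#7

A major sixth up from G#5 is E#6.
Up a perfect fifth from E#6: B#6 (7 semitones up).
Up a minor second from B#6: C#7 (1 semitone up).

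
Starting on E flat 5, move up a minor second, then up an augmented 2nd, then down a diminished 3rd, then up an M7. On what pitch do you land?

A minor second up from Eb5 is Fb5.
An augmented second up from Fb5 is G5.
A diminished third down from G5 is E#5.
Up a major seventh from E#5: D##6 (11 semitones up).

D double-sharp 6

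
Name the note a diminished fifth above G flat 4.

D double-flat 5

Five letter names up from G: D.
A diminished fifth spans 6 semitones, so from Gb4 the target pitch is Dbb5.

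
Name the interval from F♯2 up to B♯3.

augmented 11th

F to B spans four letter names (F-G-A-B), plus an octave, so the interval is some kind of eleventh.
A perfect eleventh would be 17 semitones; F#2 to B#3 is 18, one semitone wider, so the interval is augmented.
(Equivalently, a compound augmented fourth: an augmented fourth plus an octave.)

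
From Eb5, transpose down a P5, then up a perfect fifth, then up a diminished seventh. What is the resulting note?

Dbb6

A perfect fifth down from Eb5 is Ab4.
Ab4 up a perfect fifth → Eb5 (7 semitones).
A diminished seventh up from Eb5 is Dbb6.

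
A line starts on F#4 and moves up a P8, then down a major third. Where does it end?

D5

A perfect octave up from F#4 is F#5.
A major third down from F#5 is D5.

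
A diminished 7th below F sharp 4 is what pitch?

Counting seven letter names down from F lands on G.
Moving 9 semitones down from F#4 (the size of a diminished seventh) reaches G##3.

G double-sharp 3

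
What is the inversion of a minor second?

M7

Inverted interval numbers add to nine, so a second pairs with a seventh (2 + 7 = 9).
Quality inverts too: minor becomes major. That makes the inversion a major seventh.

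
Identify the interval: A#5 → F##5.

Descending from A#5 to F##5 is the same interval as ascending F##5 to A#5.
F to A spans three letter names (F-G-A), so the interval is some kind of third.
At 3 semitones, F##5→A#5 falls one short of a major third: minor.

m3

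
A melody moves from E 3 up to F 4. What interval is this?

m9

E to F spans two letter names (E-F), plus an octave, so the interval is some kind of ninth.
A major ninth would be 14 semitones, but E3 to F4 is 13 — one semitone narrower, making it a minor ninth.
(Equivalently, a compound minor second: a minor second plus an octave.)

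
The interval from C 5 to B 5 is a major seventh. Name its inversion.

minor second

Interval numbers invert to sum to nine: 7 + 2 = 9, so a seventh inverts to a second.
Quality inverts too: major becomes minor. That makes the inversion a minor second.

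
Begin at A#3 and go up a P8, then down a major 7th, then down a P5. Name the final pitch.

Up a perfect octave from A#3: A#4 (12 semitones up).
Down a major seventh from A#4: B3 (11 semitones down).
A perfect fifth down from B3 is E3.

E3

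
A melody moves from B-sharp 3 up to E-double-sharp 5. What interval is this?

B to E spans four letter names (B-C-D-E), plus an octave — that makes it an eleventh of some quality.
B#3 to E##5 spans 18 semitones — one semitone wider than the perfect eleventh (17) — giving an augmented eleventh.
(Equivalently, a compound augmented fourth: an augmented fourth plus an octave.)

augmented 11th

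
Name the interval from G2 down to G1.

perfect octave

Descending from G2 to G1 is the same interval as ascending G1 to G2.
G to G is the same letter name, plus an octave, so the interval is some kind of octave.
Counting semitones, G1→G2 is 12, which is the perfect octave.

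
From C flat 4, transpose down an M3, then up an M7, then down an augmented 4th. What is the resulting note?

D double-flat 4

Cb4 down a major third → Abb3 (4 semitones).
A major seventh up from Abb3 is Gb4.
Gb4 down an augmented fourth → Dbb4 (6 semitones).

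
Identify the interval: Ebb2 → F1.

d7

Descending from Ebb2 to F1 is the same interval as ascending F1 to Ebb2.
F to E spans seven letter names (F-G-A-B-C-D-E) — that makes it a seventh of some quality.
F1 to Ebb2 spans 9 semitones — two semitones narrower than the major seventh (11) — giving a diminished seventh.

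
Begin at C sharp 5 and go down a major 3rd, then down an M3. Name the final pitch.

F 4

Down a major third from C#5: A4 (4 semitones down).
Down a major third from A4: F4 (4 semitones down).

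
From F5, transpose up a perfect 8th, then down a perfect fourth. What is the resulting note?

F5 up a perfect octave → F6 (12 semitones).
Down a perfect fourth from F6: C6 (5 semitones down).

C6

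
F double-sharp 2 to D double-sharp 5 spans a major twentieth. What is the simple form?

Each octave removed subtracts seven from the number: 20 − 14 = 6.
Quality carries through unchanged, so the simple form is a major sixth.

major 6th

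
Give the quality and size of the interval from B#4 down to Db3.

doubly augmented 13th

Descending from B#4 to Db3 is the same interval as ascending Db3 to B#4.
D to B spans six letter names (D-E-F-G-A-B), plus an octave — that makes it a thirteenth of some quality.
A major thirteenth would be 21 semitones; Db3 to B#4 is 23, two semitones wider, so the interval is doubly augmented.
(Equivalently, a compound doubly augmented sixth: a doubly augmented sixth plus an octave.)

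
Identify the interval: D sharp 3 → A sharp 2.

Descending from D#3 to A#2 is the same interval as ascending A#2 to D#3.
A to D spans four letter names (A-B-C-D) — that makes it a fourth of some quality.
A#2 to D#3 is 5 semitones, matching the perfect fourth exactly, so the quality is perfect.

perfect fourth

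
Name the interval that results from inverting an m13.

major third

First reduce the compound minor thirteenth to its simple form, a minor sixth.
The rule of nine gives the new number: 9 − 6 = 3, so a sixth becomes a third.
The quality also flips — minor becomes major — giving a major third.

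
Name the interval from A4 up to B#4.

A to B spans two letter names (A-B): a second.
A major second would be 2 semitones; A4 to B#4 is 3, one semitone wider, so the interval is augmented.

augmented second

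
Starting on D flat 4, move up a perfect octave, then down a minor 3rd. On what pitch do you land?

B flat 4

A perfect octave up from Db4 is Db5.
Db5 down a minor third → Bb4 (3 semitones).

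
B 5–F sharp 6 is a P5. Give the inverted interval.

Inverted interval numbers add to nine, so a fifth pairs with a fourth (5 + 4 = 9).
The quality also flips — perfect stays perfect — giving a perfect fourth.

perfect 4th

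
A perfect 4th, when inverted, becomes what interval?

Interval numbers invert to sum to nine: 4 + 5 = 9, so a fourth inverts to a fifth.
And perfect stays perfect under inversion, so we get a perfect fifth.

P5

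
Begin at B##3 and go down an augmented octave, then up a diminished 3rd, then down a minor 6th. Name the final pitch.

F#2

Down an augmented octave from B##3: B#2 (13 semitones down).
B#2 up a diminished third → D3 (2 semitones).
D3 down a minor sixth → F#2 (8 semitones).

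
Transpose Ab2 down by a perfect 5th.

Five letter names down from A: D.
A perfect fifth is 7 semitones; 7 semitones down from Ab2 gives Db2.

Db2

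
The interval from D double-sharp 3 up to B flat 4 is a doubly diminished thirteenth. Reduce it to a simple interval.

doubly diminished 6th

Subtracting seven from the interval number removes an octave: 13 − 7 = 6.
So a doubly diminished thirteenth is an octave plus a doubly diminished sixth. The quality is unchanged.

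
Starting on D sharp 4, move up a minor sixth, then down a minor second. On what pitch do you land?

A sharp 4

Up a minor sixth from D#4: B4 (8 semitones up).
Down a minor second from B4: A#4 (1 semitone down).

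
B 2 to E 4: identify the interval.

B to E spans four letter names (B-C-D-E), plus an octave — that makes it an eleventh of some quality.
B2 to E4 is 17 semitones, matching the perfect eleventh exactly, so the quality is perfect.
(Equivalently, a compound perfect fourth: a perfect fourth plus an octave.)

P11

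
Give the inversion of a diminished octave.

The rule of nine gives the new number: 9 − 8 = 1, so an octave becomes a unison.
And diminished becomes augmented under inversion, so we get an augmented unison.

augmented unison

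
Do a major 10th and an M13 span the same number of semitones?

No

A major tenth is 16 semitones but a major thirteenth is 21 semitones — different sizes.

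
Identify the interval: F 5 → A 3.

minor 13th

Descending from F5 to A3 is the same interval as ascending A3 to F5.
A to F spans six letter names (A-B-C-D-E-F), plus an octave: a thirteenth.
At 20 semitones, A3→F5 falls one short of a major thirteenth: minor.
(Equivalently, a compound minor sixth: a minor sixth plus an octave.)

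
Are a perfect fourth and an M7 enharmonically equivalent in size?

A perfect fourth spans 5 semitones; a major seventh spans 11 semitones. They differ by 6.

No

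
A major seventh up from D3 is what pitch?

C#4

Seven letter names up from D: C.
Moving 11 semitones up from D3 (the size of a major seventh) reaches C#4.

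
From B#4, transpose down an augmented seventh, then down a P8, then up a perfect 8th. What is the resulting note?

Down an augmented seventh from B#4: C4 (12 semitones down).
C4 down a perfect octave → C3 (12 semitones).
C3 up a perfect octave → C4 (12 semitones).

C4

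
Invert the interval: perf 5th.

perfect 4th

Inverted interval numbers add to nine, so a fifth pairs with a fourth (5 + 4 = 9).
Quality inverts too: perfect stays perfect. That makes the inversion a perfect fourth.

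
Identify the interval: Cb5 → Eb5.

major third

C to E spans three letter names (C-D-E), so the interval is some kind of third.
The major third spans 4 semitones, and Cb5 to Eb5 is exactly 4 semitones — so this is a major third.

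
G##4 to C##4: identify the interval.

Descending from G##4 to C##4 is the same interval as ascending C##4 to G##4.
C to G spans five letter names (C-D-E-F-G), so the interval is some kind of fifth.
C##4 to G##4 is 7 semitones, matching the perfect fifth exactly, so the quality is perfect.

perfect fifth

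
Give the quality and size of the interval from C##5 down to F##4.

Descending from C##5 to F##4 is the same interval as ascending F##4 to C##5.
F to C spans five letter names (F-G-A-B-C) — that makes it a fifth of some quality.
F##4 to C##5 is 7 semitones, matching the perfect fifth exactly, so the quality is perfect.

perfect 5th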